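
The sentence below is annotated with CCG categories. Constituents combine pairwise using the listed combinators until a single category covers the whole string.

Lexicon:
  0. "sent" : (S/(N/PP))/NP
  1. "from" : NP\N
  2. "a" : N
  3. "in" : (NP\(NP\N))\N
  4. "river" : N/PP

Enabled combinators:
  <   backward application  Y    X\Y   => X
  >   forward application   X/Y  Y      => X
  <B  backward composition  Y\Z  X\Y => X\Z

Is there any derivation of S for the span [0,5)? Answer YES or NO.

[0,5] S   >
  [0,4] S/(N/PP)   >
    [0,1] "sent" : (S/(N/PP))/NP
    [1,4] NP   <
      [1,2] "from" : NP\N
      [2,4] NP\(NP\N)   <
        [2,3] "a" : N
        [3,4] "in" : (NP\(NP\N))\N
  [4,5] "river" : N/PP

YES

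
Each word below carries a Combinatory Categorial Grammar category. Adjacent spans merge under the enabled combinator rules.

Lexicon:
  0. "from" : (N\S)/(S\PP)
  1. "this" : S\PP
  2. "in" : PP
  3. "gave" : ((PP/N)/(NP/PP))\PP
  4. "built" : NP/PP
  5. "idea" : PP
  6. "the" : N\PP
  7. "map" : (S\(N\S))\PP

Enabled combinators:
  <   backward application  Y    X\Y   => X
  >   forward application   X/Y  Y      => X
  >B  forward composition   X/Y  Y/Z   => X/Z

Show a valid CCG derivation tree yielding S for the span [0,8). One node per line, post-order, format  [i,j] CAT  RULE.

[0,1] (N\S)/(S\PP)  lex  "from"
[1,2] S\PP  lex  "this"
[0,2] N\S  >  k=1
[2,3] PP  lex  "in"
[3,4] ((PP/N)/(NP/PP))\PP  lex  "gave"
[2,4] (PP/N)/(NP/PP)  <  k=3
[4,5] NP/PP  lex  "built"
[2,5] PP/N  >  k=4
[5,6] PP  lex  "idea"
[6,7] N\PP  lex  "the"
[5,7] N  <  k=6
[2,7] PP  >  k=5
[7,8] (S\(N\S))\PP  lex  "map"
[2,8] S\(N\S)  <  k=7
[0,8] S  <  k=2

[0,8] S   <
  [0,2] N\S   >
    [0,1] "from" : (N\S)/(S\PP)
    [1,2] "this" : S\PP
  [2,8] S\(N\S)   <
    [2,7] PP   >
      [2,5] PP/N   >
        [2,4] (PP/N)/(NP/PP)   <
          [2,3] "in" : PP
          [3,4] "gave" : ((PP/N)/(NP/PP))\PP
        [4,5] "built" : NP/PP
      [5,7] N   <
        [5,6] "idea" : PP
        [6,7] "the" : N\PP
    [7,8] "map" : (S\(N\S))\PP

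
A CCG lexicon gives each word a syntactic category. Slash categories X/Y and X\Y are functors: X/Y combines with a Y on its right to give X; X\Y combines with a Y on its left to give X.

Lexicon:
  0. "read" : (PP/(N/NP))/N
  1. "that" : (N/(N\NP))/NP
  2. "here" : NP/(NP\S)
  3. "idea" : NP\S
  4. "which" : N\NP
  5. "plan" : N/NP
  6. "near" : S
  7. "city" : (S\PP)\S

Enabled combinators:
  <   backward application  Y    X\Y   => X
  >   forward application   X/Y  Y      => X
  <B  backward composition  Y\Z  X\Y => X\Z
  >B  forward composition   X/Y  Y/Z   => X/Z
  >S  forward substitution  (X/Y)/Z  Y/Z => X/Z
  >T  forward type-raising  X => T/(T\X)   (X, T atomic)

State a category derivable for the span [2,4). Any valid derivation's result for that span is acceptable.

[0,8] S   <
  [0,6] PP   >
    [0,5] PP/(N/NP)   >
      [0,1] "read" : (PP/(N/NP))/N
      [1,5] N   >
        [1,4] N/(N\NP)   >
          [1,2] "that" : (N/(N\NP))/NP
          [2,4] NP   >
            [2,3] "here" : NP/(NP\S)
            [3,4] "idea" : NP\S
        [4,5] "which" : N\NP
    [5,6] "plan" : N/NP
  [6,8] S\PP   <
    [6,7] "near" : S
    [7,8] "city" : (S\PP)\S

NP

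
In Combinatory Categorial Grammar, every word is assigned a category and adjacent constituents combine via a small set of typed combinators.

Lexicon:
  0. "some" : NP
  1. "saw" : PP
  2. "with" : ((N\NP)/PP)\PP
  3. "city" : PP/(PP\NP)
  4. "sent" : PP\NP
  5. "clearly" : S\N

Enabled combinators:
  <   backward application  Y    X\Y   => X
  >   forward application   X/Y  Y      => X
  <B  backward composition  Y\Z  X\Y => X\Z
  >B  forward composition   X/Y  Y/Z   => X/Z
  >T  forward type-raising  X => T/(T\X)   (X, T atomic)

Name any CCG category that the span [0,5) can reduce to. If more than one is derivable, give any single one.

[0,6] S   <
  [0,5] N   >
    [0,1] N/(N\NP)   >T
      [0,1] "some" : NP
    [1,5] N\NP   >
      [1,3] (N\NP)/PP   <
        [1,2] "saw" : PP
        [2,3] "with" : ((N\NP)/PP)\PP
      [3,5] PP   >
        [3,4] "city" : PP/(PP\NP)
        [4,5] "sent" : PP\NP
  [5,6] "clearly" : S\N

N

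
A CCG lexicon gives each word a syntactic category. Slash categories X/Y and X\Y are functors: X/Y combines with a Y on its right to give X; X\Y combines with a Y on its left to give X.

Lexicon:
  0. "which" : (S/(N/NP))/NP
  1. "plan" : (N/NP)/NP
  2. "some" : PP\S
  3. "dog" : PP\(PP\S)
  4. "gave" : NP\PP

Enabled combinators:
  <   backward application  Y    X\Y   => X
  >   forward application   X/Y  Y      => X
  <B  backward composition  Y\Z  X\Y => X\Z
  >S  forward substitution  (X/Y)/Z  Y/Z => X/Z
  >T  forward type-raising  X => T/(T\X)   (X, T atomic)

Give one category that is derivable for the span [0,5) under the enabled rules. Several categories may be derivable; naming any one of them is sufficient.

[0,5] S   >
  [0,2] S/NP   >S
    [0,1] "which" : (S/(N/NP))/NP
    [1,2] "plan" : (N/NP)/NP
  [2,5] NP   <
    [2,4] PP   <
      [2,3] "some" : PP\S
      [3,4] "dog" : PP\(PP\S)
    [4,5] "gave" : NP\PP

S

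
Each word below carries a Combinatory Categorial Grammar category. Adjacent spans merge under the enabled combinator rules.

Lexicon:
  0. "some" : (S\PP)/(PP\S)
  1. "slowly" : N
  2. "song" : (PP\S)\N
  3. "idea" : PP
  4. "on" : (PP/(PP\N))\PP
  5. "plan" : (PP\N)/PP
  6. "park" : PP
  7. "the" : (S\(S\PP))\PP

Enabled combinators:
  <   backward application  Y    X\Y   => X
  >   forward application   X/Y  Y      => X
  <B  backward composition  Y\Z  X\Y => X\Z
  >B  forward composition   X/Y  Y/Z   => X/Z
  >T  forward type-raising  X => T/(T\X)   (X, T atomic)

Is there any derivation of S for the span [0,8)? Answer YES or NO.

YES

[0,8] S   <
  [0,3] S\PP   >
    [0,1] "some" : (S\PP)/(PP\S)
    [1,3] PP\S   <
      [1,2] "slowly" : N
      [2,3] "song" : (PP\S)\N
  [3,8] S\(S\PP)   <
    [3,7] PP   >
      [3,5] PP/(PP\N)   <
        [3,4] "idea" : PP
        [4,5] "on" : (PP/(PP\N))\PP
      [5,7] PP\N   >
        [5,6] "plan" : (PP\N)/PP
        [6,7] "park" : PP
    [7,8] "the" : (S\(S\PP))\PP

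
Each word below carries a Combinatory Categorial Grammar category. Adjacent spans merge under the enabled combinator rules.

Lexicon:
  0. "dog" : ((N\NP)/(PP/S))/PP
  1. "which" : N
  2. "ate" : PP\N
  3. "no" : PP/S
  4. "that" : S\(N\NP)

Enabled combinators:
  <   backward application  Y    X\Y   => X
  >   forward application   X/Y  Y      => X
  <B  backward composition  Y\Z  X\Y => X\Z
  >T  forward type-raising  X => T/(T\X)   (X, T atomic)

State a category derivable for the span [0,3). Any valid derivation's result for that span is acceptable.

(N\NP)/(PP/S)

[0,5] S   <
  [0,4] N\NP   >
    [0,3] (N\NP)/(PP/S)   >
      [0,1] "dog" : ((N\NP)/(PP/S))/PP
      [1,3] PP   <
        [1,2] "which" : N
        [2,3] "ate" : PP\N
    [3,4] "no" : PP/S
  [4,5] "that" : S\(N\NP)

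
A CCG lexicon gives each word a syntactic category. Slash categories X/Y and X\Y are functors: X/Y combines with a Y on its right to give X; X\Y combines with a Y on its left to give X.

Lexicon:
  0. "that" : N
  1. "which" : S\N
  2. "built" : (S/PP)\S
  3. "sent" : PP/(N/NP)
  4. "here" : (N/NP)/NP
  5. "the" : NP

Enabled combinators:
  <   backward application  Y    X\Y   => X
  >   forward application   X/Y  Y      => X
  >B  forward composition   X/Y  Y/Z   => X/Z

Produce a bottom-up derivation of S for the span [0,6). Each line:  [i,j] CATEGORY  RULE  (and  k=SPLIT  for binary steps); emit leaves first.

[0,6] S   >
  [0,3] S/PP   <
    [0,2] S   <
      [0,1] "that" : N
      [1,2] "which" : S\N
    [2,3] "built" : (S/PP)\S
  [3,6] PP   >
    [3,4] "sent" : PP/(N/NP)
    [4,6] N/NP   >
      [4,5] "here" : (N/NP)/NP
      [5,6] "the" : NP

[0,1] N  lex  "that"
[1,2] S\N  lex  "which"
[0,2] S  <  k=1
[2,3] (S/PP)\S  lex  "built"
[0,3] S/PP  <  k=2
[3,4] PP/(N/NP)  lex  "sent"
[4,5] (N/NP)/NP  lex  "here"
[5,6] NP  lex  "the"
[4,6] N/NP  >  k=5
[3,6] PP  >  k=4
[0,6] S  >  k=3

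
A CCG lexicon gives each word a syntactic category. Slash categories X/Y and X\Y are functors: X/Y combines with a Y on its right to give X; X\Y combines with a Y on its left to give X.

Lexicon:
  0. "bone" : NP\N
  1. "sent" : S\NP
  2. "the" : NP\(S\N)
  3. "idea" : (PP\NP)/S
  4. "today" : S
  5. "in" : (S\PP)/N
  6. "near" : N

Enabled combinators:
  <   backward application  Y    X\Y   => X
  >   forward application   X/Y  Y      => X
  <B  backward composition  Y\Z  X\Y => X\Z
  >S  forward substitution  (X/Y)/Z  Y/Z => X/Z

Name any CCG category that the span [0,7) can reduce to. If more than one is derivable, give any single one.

S

[0,7] S   <
  [0,5] PP   <
    [0,3] NP   <
      [0,2] S\N   <B
        [0,1] "bone" : NP\N
        [1,2] "sent" : S\NP
      [2,3] "the" : NP\(S\N)
    [3,5] PP\NP   >
      [3,4] "idea" : (PP\NP)/S
      [4,5] "today" : S
  [5,7] S\PP   >
    [5,6] "in" : (S\PP)/N
    [6,7] "near" : N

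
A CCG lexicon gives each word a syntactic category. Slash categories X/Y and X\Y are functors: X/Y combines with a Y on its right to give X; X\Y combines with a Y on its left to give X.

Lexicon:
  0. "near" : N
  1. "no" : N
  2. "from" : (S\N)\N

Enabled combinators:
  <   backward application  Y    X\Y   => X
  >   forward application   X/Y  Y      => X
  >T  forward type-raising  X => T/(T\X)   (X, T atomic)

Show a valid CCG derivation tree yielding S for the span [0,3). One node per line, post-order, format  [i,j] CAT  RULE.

[0,1] N  lex  "near"
[0,1] S/(S\N)  >T
[1,2] N  lex  "no"
[2,3] (S\N)\N  lex  "from"
[1,3] S\N  <  k=2
[0,3] S  >  k=1

[0,3] S   >
  [0,1] S/(S\N)   >T
    [0,1] "near" : N
  [1,3] S\N   <
    [1,2] "no" : N
    [2,3] "from" : (S\N)\N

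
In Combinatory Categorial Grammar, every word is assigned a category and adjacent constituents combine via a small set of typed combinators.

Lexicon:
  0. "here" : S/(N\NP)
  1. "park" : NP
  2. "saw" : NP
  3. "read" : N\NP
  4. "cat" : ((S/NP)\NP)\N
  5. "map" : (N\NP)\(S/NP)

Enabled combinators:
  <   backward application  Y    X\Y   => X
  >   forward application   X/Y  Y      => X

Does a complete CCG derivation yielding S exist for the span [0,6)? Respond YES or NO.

[0,6] S   >
  [0,1] "here" : S/(N\NP)
  [1,6] N\NP   <
    [1,5] S/NP   <
      [1,2] "park" : NP
      [2,5] (S/NP)\NP   <
        [2,4] N   <
          [2,3] "saw" : NP
          [3,4] "read" : N\NP
        [4,5] "cat" : ((S/NP)\NP)\N
    [5,6] "map" : (N\NP)\(S/NP)

YES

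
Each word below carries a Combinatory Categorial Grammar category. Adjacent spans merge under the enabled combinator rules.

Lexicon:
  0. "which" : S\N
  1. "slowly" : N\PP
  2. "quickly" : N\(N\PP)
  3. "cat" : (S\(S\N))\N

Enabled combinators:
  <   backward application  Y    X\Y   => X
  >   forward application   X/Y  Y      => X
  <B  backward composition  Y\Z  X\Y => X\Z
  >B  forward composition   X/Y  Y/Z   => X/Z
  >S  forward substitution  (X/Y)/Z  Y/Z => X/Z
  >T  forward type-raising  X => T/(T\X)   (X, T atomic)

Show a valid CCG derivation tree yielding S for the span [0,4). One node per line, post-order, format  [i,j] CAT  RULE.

[0,4] S   <
  [0,1] "which" : S\N
  [1,4] S\(S\N)   <
    [1,3] N   <
      [1,2] "slowly" : N\PP
      [2,3] "quickly" : N\(N\PP)
    [3,4] "cat" : (S\(S\N))\N

[0,1] S\N  lex  "which"
[1,2] N\PP  lex  "slowly"
[2,3] N\(N\PP)  lex  "quickly"
[1,3] N  <  k=2
[3,4] (S\(S\N))\N  lex  "cat"
[1,4] S\(S\N)  <  k=3
[0,4] S  <  k=1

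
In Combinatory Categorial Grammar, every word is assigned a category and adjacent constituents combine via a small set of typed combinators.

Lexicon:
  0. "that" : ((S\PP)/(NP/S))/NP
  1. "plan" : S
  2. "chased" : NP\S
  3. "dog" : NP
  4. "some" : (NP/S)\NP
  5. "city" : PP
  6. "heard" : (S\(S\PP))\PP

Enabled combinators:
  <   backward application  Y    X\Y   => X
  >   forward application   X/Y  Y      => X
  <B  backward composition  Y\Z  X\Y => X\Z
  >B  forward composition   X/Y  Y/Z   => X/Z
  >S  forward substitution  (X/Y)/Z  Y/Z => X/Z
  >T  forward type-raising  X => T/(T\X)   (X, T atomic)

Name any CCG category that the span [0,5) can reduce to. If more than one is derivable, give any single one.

S\PP

[0,7] S   <
  [0,5] S\PP   >
    [0,3] (S\PP)/(NP/S)   >
      [0,1] "that" : ((S\PP)/(NP/S))/NP
      [1,3] NP   >
        [1,2] NP/(NP\S)   >T
          [1,2] "plan" : S
        [2,3] "chased" : NP\S
    [3,5] NP/S   <
      [3,4] "dog" : NP
      [4,5] "some" : (NP/S)\NP
  [5,7] S\(S\PP)   <
    [5,6] "city" : PP
    [6,7] "heard" : (S\(S\PP))\PP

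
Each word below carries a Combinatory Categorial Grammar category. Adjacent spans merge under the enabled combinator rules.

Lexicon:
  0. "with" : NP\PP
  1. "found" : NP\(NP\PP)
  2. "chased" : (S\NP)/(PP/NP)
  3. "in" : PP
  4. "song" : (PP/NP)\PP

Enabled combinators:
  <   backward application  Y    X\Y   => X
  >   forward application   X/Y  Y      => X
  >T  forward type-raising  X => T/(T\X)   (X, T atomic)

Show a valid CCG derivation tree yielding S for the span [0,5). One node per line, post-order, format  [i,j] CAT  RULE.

[0,5] S   <
  [0,2] NP   <
    [0,1] "with" : NP\PP
    [1,2] "found" : NP\(NP\PP)
  [2,5] S\NP   >
    [2,3] "chased" : (S\NP)/(PP/NP)
    [3,5] PP/NP   <
      [3,4] "in" : PP
      [4,5] "song" : (PP/NP)\PP

[0,1] NP\PP  lex  "with"
[1,2] NP\(NP\PP)  lex  "found"
[0,2] NP  <  k=1
[2,3] (S\NP)/(PP/NP)  lex  "chased"
[3,4] PP  lex  "in"
[4,5] (PP/NP)\PP  lex  "song"
[3,5] PP/NP  <  k=4
[2,5] S\NP  >  k=3
[0,5] S  <  k=2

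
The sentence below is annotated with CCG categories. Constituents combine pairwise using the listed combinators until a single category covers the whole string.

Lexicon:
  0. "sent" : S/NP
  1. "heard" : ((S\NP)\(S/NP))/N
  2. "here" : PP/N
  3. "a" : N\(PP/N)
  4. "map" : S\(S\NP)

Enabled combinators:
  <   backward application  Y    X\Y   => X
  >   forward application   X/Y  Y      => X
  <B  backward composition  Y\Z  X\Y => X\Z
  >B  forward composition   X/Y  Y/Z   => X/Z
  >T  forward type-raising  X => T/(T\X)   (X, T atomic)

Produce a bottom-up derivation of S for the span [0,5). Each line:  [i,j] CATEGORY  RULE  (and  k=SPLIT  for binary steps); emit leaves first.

[0,5] S   <
  [0,4] S\NP   <
    [0,1] "sent" : S/NP
    [1,4] (S\NP)\(S/NP)   >
      [1,2] "heard" : ((S\NP)\(S/NP))/N
      [2,4] N   <
        [2,3] "here" : PP/N
        [3,4] "a" : N\(PP/N)
  [4,5] "map" : S\(S\NP)

[0,1] S/NP  lex  "sent"
[1,2] ((S\NP)\(S/NP))/N  lex  "heard"
[2,3] PP/N  lex  "here"
[3,4] N\(PP/N)  lex  "a"
[2,4] N  <  k=3
[1,4] (S\NP)\(S/NP)  >  k=2
[0,4] S\NP  <  k=1
[4,5] S\(S\NP)  lex  "map"
[0,5] S  <  k=4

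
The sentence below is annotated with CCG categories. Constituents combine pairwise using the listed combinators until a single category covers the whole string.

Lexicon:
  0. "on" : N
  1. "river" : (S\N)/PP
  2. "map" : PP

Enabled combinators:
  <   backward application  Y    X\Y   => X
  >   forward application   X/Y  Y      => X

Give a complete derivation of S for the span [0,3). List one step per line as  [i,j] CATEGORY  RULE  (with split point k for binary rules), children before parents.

[0,3] S   <
  [0,1] "on" : N
  [1,3] S\N   >
    [1,2] "river" : (S\N)/PP
    [2,3] "map" : PP

[0,1] N  lex  "on"
[1,2] (S\N)/PP  lex  "river"
[2,3] PP  lex  "map"
[1,3] S\N  >  k=2
[0,3] S  <  k=1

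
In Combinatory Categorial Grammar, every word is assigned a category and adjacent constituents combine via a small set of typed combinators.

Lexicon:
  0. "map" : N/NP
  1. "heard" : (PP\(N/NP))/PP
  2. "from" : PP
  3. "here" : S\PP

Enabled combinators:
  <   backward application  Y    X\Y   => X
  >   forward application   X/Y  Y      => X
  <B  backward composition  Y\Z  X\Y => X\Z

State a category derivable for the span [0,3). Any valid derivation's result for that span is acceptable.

[0,4] S   <
  [0,3] PP   <
    [0,1] "map" : N/NP
    [1,3] PP\(N/NP)   >
      [1,2] "heard" : (PP\(N/NP))/PP
      [2,3] "from" : PP
  [3,4] "here" : S\PP

PP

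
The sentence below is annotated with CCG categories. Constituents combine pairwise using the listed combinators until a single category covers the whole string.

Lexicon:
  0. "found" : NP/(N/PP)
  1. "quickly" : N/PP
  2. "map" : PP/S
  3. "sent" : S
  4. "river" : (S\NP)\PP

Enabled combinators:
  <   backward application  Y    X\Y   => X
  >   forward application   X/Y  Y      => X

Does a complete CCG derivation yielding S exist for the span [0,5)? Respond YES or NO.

[0,5] S   <
  [0,2] NP   >
    [0,1] "found" : NP/(N/PP)
    [1,2] "quickly" : N/PP
  [2,5] S\NP   <
    [2,4] PP   >
      [2,3] "map" : PP/S
      [3,4] "sent" : S
    [4,5] "river" : (S\NP)\PP

YES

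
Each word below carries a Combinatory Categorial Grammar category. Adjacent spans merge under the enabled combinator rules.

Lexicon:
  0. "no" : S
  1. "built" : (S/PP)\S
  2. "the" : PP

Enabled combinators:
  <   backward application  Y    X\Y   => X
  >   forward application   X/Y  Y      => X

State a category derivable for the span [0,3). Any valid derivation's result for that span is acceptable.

[0,3] S   >
  [0,2] S/PP   <
    [0,1] "no" : S
    [1,2] "built" : (S/PP)\S
  [2,3] "the" : PP

S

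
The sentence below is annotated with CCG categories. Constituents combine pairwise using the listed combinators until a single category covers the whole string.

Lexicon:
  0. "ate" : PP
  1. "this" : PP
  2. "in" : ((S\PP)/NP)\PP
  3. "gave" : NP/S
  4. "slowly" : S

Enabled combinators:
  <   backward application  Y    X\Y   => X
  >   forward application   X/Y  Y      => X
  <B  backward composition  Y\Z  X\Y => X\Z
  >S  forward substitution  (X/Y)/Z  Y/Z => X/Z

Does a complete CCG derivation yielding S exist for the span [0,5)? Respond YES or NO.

[0,5] S   <
  [0,1] "ate" : PP
  [1,5] S\PP   >
    [1,3] (S\PP)/NP   <
      [1,2] "this" : PP
      [2,3] "in" : ((S\PP)/NP)\PP
    [3,5] NP   >
      [3,4] "gave" : NP/S
      [4,5] "slowly" : S

YES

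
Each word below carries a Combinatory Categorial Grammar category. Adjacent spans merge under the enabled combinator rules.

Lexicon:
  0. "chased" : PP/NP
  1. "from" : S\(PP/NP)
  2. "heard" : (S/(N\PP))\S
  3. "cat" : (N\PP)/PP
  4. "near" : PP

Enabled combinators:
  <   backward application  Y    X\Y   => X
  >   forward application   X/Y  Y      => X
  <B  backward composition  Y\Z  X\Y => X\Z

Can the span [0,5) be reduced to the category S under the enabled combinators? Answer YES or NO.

YES

[0,5] S   >
  [0,3] S/(N\PP)   <
    [0,2] S   <
      [0,1] "chased" : PP/NP
      [1,2] "from" : S\(PP/NP)
    [2,3] "heard" : (S/(N\PP))\S
  [3,5] N\PP   >
    [3,4] "cat" : (N\PP)/PP
    [4,5] "near" : PP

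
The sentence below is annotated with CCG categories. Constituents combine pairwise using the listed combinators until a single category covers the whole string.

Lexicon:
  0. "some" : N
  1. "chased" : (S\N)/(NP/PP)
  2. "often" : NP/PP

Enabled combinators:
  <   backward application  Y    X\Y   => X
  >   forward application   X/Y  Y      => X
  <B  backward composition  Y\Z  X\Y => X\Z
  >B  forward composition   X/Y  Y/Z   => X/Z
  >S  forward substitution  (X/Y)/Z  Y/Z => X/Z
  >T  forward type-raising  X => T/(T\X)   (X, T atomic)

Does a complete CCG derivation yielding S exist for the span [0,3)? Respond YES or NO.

YES

[0,3] S   <
  [0,1] "some" : N
  [1,3] S\N   >
    [1,2] "chased" : (S\N)/(NP/PP)
    [2,3] "often" : NP/PP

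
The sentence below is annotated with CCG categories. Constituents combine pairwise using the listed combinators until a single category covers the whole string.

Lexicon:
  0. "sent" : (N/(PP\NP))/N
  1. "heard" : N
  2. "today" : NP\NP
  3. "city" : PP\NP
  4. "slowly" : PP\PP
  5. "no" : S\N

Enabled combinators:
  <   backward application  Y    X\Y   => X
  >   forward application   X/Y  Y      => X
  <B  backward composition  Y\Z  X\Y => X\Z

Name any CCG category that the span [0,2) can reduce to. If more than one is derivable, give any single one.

[0,6] S   <
  [0,5] N   >
    [0,2] N/(PP\NP)   >
      [0,1] "sent" : (N/(PP\NP))/N
      [1,2] "heard" : N
    [2,5] PP\NP   <B
      [2,4] PP\NP   <B
        [2,3] "today" : NP\NP
        [3,4] "city" : PP\NP
      [4,5] "slowly" : PP\PP
  [5,6] "no" : S\N

N/(PP\NP)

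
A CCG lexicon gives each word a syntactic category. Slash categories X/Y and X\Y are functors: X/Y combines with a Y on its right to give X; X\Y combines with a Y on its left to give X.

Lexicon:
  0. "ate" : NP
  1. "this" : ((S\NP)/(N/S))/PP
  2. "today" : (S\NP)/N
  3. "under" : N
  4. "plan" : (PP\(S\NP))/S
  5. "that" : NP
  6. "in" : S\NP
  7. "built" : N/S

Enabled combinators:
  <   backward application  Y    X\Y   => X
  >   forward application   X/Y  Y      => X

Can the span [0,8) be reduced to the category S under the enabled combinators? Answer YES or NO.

[0,8] S   <
  [0,1] "ate" : NP
  [1,8] S\NP   >
    [1,7] (S\NP)/(N/S)   >
      [1,2] "this" : ((S\NP)/(N/S))/PP
      [2,7] PP   <
        [2,4] S\NP   >
          [2,3] "today" : (S\NP)/N
          [3,4] "under" : N
        [4,7] PP\(S\NP)   >
          [4,5] "plan" : (PP\(S\NP))/S
          [5,7] S   <
            [5,6] "that" : NP
            [6,7] "in" : S\NP
    [7,8] "built" : N/S

YES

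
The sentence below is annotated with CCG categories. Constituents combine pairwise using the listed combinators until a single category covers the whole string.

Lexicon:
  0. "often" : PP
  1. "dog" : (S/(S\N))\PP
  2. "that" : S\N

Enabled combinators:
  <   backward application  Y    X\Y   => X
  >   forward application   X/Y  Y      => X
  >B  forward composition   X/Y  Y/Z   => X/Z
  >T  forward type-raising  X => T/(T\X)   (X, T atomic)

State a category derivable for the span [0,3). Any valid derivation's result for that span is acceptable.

S

[0,3] S   >
  [0,2] S/(S\N)   <
    [0,1] "often" : PP
    [1,2] "dog" : (S/(S\N))\PP
  [2,3] "that" : S\N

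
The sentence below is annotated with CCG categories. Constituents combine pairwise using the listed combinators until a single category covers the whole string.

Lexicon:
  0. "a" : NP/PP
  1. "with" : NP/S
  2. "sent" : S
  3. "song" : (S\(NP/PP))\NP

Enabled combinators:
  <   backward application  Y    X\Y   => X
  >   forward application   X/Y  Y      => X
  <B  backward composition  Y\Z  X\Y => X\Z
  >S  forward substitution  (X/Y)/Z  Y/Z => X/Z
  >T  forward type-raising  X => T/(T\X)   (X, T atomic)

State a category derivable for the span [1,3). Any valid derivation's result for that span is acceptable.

[0,4] S   <
  [0,1] "a" : NP/PP
  [1,4] S\(NP/PP)   <
    [1,3] NP   >
      [1,2] "with" : NP/S
      [2,3] "sent" : S
    [3,4] "song" : (S\(NP/PP))\NP

NP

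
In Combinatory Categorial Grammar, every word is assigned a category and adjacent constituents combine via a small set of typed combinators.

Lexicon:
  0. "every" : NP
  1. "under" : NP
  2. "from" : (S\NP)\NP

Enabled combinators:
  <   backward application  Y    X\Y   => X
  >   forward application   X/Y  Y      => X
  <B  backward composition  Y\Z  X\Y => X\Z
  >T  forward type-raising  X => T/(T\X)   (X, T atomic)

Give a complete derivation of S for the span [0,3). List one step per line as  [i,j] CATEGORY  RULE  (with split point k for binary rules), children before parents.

[0,3] S   <
  [0,1] "every" : NP
  [1,3] S\NP   <
    [1,2] "under" : NP
    [2,3] "from" : (S\NP)\NP

[0,1] NP  lex  "every"
[1,2] NP  lex  "under"
[2,3] (S\NP)\NP  lex  "from"
[1,3] S\NP  <  k=2
[0,3] S  <  k=1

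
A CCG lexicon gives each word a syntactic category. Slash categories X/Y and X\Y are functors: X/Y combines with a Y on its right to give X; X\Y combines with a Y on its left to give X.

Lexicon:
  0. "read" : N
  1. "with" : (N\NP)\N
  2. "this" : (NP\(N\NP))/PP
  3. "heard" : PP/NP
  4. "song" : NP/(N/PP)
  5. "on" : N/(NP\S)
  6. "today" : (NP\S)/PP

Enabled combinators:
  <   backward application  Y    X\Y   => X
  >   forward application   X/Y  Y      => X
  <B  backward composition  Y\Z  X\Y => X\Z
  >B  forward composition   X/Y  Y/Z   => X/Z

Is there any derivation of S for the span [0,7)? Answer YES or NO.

N (N\NP)\N (NP\(N\NP))/PP PP/NP NP/(N/PP) N/(NP\S) (NP\S)/PP
CKY chart[0,7] = {NP}; S ∉ chart

NO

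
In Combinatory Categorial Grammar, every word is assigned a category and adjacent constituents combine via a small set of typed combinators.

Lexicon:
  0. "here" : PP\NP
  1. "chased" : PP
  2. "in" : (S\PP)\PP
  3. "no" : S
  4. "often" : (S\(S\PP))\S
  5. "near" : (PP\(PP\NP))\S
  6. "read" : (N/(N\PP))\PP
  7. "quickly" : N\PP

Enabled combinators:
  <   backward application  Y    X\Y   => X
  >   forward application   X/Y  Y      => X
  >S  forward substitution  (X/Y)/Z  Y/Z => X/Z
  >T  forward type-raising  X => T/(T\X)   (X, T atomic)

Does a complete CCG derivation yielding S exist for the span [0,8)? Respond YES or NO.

NO

PP\NP PP (S\PP)\PP S (S\(S\PP))\S (PP\(PP\NP))\S (N/(N\PP))\PP N\PP
CKY chart[0,8] = {N, N/(N\N), NP/(NP\N), PP/(PP\N), S/(S\N)}; S ∉ chart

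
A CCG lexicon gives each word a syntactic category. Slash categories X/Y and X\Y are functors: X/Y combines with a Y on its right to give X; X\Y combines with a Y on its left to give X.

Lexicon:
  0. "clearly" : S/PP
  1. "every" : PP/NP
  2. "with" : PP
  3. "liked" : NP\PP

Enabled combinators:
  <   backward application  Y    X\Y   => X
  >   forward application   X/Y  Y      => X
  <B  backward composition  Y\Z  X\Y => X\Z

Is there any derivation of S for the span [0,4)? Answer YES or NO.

[0,4] S   >
  [0,1] "clearly" : S/PP
  [1,4] PP   >
    [1,2] "every" : PP/NP
    [2,4] NP   <
      [2,3] "with" : PP
      [3,4] "liked" : NP\PP

YES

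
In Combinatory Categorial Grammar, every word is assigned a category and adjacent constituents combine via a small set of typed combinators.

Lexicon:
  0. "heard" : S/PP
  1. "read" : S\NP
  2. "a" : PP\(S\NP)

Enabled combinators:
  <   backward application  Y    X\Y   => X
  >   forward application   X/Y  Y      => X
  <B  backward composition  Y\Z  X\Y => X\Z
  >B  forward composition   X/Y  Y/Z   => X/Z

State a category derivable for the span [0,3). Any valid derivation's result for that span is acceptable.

[0,3] S   >
  [0,1] "heard" : S/PP
  [1,3] PP   <
    [1,2] "read" : S\NP
    [2,3] "a" : PP\(S\NP)

S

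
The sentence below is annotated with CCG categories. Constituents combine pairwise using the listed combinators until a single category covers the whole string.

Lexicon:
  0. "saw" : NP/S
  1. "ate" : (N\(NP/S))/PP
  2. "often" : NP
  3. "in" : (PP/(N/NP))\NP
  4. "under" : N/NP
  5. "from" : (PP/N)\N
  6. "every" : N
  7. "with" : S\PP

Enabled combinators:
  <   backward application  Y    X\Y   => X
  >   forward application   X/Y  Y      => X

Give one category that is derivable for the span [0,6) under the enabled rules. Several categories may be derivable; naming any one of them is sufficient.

[0,8] S   <
  [0,7] PP   >
    [0,6] PP/N   <
      [0,5] N   <
        [0,1] "saw" : NP/S
        [1,5] N\(NP/S)   >
          [1,2] "ate" : (N\(NP/S))/PP
          [2,5] PP   >
            [2,4] PP/(N/NP)   <
              [2,3] "often" : NP
              [3,4] "in" : (PP/(N/NP))\NP
            [4,5] "under" : N/NP
      [5,6] "from" : (PP/N)\N
    [6,7] "every" : N
  [7,8] "with" : S\PP

PP/N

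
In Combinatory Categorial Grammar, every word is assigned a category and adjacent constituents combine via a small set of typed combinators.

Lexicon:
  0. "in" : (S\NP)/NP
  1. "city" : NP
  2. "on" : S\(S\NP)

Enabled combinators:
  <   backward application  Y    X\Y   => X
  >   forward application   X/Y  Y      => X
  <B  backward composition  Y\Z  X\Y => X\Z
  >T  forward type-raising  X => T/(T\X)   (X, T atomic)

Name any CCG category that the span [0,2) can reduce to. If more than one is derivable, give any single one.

[0,3] S   <
  [0,2] S\NP   >
    [0,1] "in" : (S\NP)/NP
    [1,2] "city" : NP
  [2,3] "on" : S\(S\NP)

S\NP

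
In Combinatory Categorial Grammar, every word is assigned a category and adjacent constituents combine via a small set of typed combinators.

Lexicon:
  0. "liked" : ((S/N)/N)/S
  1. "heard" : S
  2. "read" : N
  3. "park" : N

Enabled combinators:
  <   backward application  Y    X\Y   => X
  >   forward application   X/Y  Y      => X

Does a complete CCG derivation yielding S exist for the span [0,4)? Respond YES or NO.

[0,4] S   >
  [0,3] S/N   >
    [0,2] (S/N)/N   >
      [0,1] "liked" : ((S/N)/N)/S
      [1,2] "heard" : S
    [2,3] "read" : N
  [3,4] "park" : N

YES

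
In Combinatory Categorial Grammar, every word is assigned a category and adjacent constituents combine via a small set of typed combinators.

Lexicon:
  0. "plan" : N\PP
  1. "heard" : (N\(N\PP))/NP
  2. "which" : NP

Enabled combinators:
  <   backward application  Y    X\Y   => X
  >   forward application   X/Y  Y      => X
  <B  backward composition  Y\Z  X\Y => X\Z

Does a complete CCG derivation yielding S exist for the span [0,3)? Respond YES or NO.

N\PP (N\(N\PP))/NP NP
CKY chart[0,3] = {N}; S ∉ chart

NO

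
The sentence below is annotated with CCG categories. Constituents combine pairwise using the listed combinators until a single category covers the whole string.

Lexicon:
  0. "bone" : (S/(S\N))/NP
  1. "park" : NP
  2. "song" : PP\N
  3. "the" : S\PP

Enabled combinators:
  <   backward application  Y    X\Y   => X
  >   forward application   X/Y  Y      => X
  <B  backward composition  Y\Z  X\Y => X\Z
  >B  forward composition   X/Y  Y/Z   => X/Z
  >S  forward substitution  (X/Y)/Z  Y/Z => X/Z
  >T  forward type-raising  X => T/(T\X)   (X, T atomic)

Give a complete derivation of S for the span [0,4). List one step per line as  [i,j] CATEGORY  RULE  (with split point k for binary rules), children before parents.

[0,4] S   >
  [0,2] S/(S\N)   >
    [0,1] "bone" : (S/(S\N))/NP
    [1,2] "park" : NP
  [2,4] S\N   <B
    [2,3] "song" : PP\N
    [3,4] "the" : S\PP

[0,1] (S/(S\N))/NP  lex  "bone"
[1,2] NP  lex  "park"
[0,2] S/(S\N)  >  k=1
[2,3] PP\N  lex  "song"
[3,4] S\PP  lex  "the"
[2,4] S\N  <B  k=3
[0,4] S  >  k=2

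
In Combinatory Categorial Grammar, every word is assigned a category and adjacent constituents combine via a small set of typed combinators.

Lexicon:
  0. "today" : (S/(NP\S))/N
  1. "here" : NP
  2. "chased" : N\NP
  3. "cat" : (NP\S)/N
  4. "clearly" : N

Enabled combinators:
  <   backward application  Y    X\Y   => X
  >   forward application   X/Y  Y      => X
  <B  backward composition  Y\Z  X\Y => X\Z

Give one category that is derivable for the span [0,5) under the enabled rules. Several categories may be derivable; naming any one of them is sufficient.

[0,5] S   >
  [0,3] S/(NP\S)   >
    [0,1] "today" : (S/(NP\S))/N
    [1,3] N   <
      [1,2] "here" : NP
      [2,3] "chased" : N\NP
  [3,5] NP\S   >
    [3,4] "cat" : (NP\S)/N
    [4,5] "clearly" : N

S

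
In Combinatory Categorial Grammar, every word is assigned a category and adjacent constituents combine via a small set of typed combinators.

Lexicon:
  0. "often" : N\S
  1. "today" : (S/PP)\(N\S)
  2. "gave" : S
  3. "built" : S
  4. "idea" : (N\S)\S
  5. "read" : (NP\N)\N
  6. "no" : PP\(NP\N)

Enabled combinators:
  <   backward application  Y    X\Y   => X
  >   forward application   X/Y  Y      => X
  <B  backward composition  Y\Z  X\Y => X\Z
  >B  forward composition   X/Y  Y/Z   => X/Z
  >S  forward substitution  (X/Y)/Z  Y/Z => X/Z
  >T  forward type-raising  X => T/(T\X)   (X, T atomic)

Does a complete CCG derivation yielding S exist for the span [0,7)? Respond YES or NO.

YES

[0,7] S   >
  [0,2] S/PP   <
    [0,1] "often" : N\S
    [1,2] "today" : (S/PP)\(N\S)
  [2,7] PP   <
    [2,5] N   <
      [2,3] "gave" : S
      [3,5] N\S   <
        [3,4] "built" : S
        [4,5] "idea" : (N\S)\S
    [5,7] PP\N   <B
      [5,6] "read" : (NP\N)\N
      [6,7] "no" : PP\(NP\N)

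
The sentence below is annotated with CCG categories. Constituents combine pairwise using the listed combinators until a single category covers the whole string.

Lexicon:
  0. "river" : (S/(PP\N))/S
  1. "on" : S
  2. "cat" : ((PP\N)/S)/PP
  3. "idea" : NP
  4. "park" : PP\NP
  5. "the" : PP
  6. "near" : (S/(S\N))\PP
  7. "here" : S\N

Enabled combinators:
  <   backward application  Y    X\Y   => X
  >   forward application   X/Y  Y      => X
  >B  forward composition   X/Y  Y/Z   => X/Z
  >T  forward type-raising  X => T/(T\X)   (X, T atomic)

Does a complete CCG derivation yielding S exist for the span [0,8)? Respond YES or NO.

YES

[0,8] S   >
  [0,2] S/(PP\N)   >
    [0,1] "river" : (S/(PP\N))/S
    [1,2] "on" : S
  [2,8] PP\N   >
    [2,5] (PP\N)/S   >
      [2,3] "cat" : ((PP\N)/S)/PP
      [3,5] PP   <
        [3,4] "idea" : NP
        [4,5] "park" : PP\NP
    [5,8] S   >
      [5,7] S/(S\N)   <
        [5,6] "the" : PP
        [6,7] "near" : (S/(S\N))\PP
      [7,8] "here" : S\N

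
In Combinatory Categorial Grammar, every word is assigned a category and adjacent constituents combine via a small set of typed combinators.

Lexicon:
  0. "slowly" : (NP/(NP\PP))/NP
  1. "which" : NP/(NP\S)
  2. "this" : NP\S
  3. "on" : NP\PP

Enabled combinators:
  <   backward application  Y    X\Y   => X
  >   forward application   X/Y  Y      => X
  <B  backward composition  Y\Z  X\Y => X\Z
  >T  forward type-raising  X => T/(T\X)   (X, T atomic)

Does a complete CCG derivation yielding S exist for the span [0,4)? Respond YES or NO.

NO

(NP/(NP\PP))/NP NP/(NP\S) NP\S NP\PP
CKY chart[0,4] = {N/(N\NP), NP, NP/(NP\NP), PP/(PP\NP), S/(S\NP)}; S ∉ chart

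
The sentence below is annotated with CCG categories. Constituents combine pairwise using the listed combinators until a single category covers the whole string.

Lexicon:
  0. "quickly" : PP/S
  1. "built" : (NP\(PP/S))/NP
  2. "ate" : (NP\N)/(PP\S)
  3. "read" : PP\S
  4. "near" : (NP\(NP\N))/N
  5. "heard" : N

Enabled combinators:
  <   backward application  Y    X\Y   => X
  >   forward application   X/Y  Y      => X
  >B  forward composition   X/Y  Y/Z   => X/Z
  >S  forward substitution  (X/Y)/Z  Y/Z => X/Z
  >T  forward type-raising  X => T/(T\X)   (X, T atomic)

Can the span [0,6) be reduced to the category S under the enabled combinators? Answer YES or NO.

PP/S (NP\(PP/S))/NP (NP\N)/(PP\S) PP\S (NP\(NP\N))/N N
CKY chart[0,6] = {N/(N\NP), NP, NP/(NP\NP), PP/(PP\NP), S/(S\NP)}; S ∉ chart

NO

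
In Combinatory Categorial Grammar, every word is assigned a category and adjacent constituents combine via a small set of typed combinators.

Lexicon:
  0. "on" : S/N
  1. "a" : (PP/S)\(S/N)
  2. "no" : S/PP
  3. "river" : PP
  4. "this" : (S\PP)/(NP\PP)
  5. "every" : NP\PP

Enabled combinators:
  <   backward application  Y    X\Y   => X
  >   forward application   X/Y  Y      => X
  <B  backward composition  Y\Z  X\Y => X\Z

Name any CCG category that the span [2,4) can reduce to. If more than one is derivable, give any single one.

S

[0,6] S   <
  [0,4] PP   >
    [0,2] PP/S   <
      [0,1] "on" : S/N
      [1,2] "a" : (PP/S)\(S/N)
    [2,4] S   >
      [2,3] "no" : S/PP
      [3,4] "river" : PP
  [4,6] S\PP   >
    [4,5] "this" : (S\PP)/(NP\PP)
    [5,6] "every" : NP\PP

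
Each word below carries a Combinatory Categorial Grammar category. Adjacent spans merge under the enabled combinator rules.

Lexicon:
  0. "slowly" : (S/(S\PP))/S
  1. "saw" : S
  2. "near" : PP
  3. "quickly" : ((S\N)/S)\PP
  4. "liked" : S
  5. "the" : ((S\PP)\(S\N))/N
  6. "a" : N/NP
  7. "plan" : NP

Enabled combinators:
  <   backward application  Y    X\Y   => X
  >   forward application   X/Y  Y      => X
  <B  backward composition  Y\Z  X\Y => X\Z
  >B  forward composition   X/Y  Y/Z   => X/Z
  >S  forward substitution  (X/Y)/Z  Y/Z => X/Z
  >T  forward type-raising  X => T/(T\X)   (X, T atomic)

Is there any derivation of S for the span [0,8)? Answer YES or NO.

[0,8] S   >
  [0,2] S/(S\PP)   >
    [0,1] "slowly" : (S/(S\PP))/S
    [1,2] "saw" : S
  [2,8] S\PP   <
    [2,5] S\N   >
      [2,4] (S\N)/S   <
        [2,3] "near" : PP
        [3,4] "quickly" : ((S\N)/S)\PP
      [4,5] "liked" : S
    [5,8] (S\PP)\(S\N)   >
      [5,6] "the" : ((S\PP)\(S\N))/N
      [6,8] N   >
        [6,7] "a" : N/NP
        [7,8] "plan" : NP

YES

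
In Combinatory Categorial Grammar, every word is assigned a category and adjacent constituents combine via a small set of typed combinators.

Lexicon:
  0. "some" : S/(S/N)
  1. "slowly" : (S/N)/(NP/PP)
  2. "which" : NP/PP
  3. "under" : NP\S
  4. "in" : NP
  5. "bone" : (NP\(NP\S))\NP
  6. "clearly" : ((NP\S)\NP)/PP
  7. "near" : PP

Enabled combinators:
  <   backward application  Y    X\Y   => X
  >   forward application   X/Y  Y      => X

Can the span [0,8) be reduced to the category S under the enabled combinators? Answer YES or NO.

S/(S/N) (S/N)/(NP/PP) NP/PP NP\S NP (NP\(NP\S))\NP ((NP\S)\NP)/PP PP
CKY chart[0,8] = {NP}; S ∉ chart

NO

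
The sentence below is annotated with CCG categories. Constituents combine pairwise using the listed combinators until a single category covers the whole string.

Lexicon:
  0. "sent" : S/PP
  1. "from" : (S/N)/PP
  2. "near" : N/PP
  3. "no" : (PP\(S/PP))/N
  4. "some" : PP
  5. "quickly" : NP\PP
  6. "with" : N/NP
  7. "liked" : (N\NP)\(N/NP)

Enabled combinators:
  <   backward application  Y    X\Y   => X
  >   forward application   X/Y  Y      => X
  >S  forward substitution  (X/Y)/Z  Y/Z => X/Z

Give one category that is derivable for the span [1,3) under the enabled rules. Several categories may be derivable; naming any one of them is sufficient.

S/PP

[0,8] S   >
  [0,1] "sent" : S/PP
  [1,8] PP   <
    [1,3] S/PP   >S
      [1,2] "from" : (S/N)/PP
      [2,3] "near" : N/PP
    [3,8] PP\(S/PP)   >
      [3,4] "no" : (PP\(S/PP))/N
      [4,8] N   <
        [4,6] NP   <
          [4,5] "some" : PP
          [5,6] "quickly" : NP\PP
        [6,8] N\NP   <
          [6,7] "with" : N/NP
          [7,8] "liked" : (N\NP)\(N/NP)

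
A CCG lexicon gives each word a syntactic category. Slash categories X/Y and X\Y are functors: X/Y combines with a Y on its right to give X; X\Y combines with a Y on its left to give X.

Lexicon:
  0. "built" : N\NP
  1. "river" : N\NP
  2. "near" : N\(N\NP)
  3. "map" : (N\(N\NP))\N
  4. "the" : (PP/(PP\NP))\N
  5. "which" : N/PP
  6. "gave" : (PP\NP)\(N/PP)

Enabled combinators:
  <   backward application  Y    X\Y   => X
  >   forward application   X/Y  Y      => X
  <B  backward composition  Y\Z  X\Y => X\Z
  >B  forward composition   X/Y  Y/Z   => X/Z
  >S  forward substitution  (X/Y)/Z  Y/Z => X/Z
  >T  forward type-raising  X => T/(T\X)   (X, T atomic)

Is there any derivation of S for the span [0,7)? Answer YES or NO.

N\NP N\NP N\(N\NP) (N\(N\NP))\N (PP/(PP\NP))\N N/PP (PP\NP)\(N/PP)
CKY chart[0,7] = {N/(N\PP), NP/(NP\PP), PP, PP/(PP\PP), S/(S\PP)}; S ∉ chart

NO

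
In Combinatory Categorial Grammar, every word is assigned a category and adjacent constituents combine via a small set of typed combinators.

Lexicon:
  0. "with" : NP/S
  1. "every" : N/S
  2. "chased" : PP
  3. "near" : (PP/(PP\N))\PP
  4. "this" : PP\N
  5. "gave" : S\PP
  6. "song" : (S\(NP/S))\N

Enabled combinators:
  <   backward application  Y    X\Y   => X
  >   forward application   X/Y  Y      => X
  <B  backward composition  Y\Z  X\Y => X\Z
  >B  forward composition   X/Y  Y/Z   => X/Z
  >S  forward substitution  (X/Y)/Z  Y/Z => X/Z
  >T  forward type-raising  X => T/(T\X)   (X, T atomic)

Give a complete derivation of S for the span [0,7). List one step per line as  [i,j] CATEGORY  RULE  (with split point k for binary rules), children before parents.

[0,7] S   <
  [0,1] "with" : NP/S
  [1,7] S\(NP/S)   <
    [1,6] N   >
      [1,2] "every" : N/S
      [2,6] S   <
        [2,5] PP   >
          [2,4] PP/(PP\N)   <
            [2,3] "chased" : PP
            [3,4] "near" : (PP/(PP\N))\PP
          [4,5] "this" : PP\N
        [5,6] "gave" : S\PP
    [6,7] "song" : (S\(NP/S))\N

[0,1] NP/S  lex  "with"
[1,2] N/S  lex  "every"
[2,3] PP  lex  "chased"
[3,4] (PP/(PP\N))\PP  lex  "near"
[2,4] PP/(PP\N)  <  k=3
[4,5] PP\N  lex  "this"
[2,5] PP  >  k=4
[5,6] S\PP  lex  "gave"
[2,6] S  <  k=5
[1,6] N  >  k=2
[6,7] (S\(NP/S))\N  lex  "song"
[1,7] S\(NP/S)  <  k=6
[0,7] S  <  k=1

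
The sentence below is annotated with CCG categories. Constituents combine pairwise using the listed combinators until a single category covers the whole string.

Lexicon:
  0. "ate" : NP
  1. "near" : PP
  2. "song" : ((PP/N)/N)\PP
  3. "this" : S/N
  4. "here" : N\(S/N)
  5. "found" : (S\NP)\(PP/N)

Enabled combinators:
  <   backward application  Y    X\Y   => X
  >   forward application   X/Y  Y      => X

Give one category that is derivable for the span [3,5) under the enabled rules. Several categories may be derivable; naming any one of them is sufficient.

N

[0,6] S   <
  [0,1] "ate" : NP
  [1,6] S\NP   <
    [1,5] PP/N   >
      [1,3] (PP/N)/N   <
        [1,2] "near" : PP
        [2,3] "song" : ((PP/N)/N)\PP
      [3,5] N   <
        [3,4] "this" : S/N
        [4,5] "here" : N\(S/N)
    [5,6] "found" : (S\NP)\(PP/N)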